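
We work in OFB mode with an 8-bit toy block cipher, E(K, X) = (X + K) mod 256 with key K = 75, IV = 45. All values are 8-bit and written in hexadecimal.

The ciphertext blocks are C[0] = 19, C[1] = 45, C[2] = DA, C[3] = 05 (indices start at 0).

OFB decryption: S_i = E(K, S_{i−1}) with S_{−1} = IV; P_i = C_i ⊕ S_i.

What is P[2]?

P[0]: S = E(K, 45) = BA; 19 ⊕ BA = A3.
P[1]: S = E(K, BA) = 2F; 45 ⊕ 2F = 6A.
P[2]: S = E(K, 2F) = A4; DA ⊕ A4 = 7E.

P[2] = 7E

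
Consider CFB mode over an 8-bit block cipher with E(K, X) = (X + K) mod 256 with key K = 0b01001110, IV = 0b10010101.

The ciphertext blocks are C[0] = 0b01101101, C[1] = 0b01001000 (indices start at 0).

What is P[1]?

CFB decryption: P_i = C_i ⊕ E(K, C_{i−1}), with C_{−1} = IV.
P[1]: E(K, 0b01101101) = 0b10111011; 0b01001000 ⊕ 0b10111011 = 0b11110011.

P[1] = 0b11110011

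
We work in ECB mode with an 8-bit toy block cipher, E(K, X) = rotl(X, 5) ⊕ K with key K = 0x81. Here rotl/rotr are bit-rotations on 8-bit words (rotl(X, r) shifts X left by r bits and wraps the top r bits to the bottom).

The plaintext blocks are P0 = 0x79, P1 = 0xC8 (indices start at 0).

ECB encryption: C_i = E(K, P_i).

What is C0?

C0 = 0xAE

C0: E(K, 0x79) = 0xAE.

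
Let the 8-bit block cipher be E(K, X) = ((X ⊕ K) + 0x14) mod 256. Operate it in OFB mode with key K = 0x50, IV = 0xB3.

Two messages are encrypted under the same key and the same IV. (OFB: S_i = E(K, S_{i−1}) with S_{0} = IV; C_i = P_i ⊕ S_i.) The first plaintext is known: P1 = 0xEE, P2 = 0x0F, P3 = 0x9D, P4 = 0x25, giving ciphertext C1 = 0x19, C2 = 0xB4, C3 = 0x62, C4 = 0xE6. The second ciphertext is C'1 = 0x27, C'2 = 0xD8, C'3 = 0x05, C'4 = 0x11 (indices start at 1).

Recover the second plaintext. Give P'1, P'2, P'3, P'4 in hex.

In OFB with a reused IV, both messages share the same keystream S_i, so C_i ⊕ C'_i = P_i ⊕ P'_i and thus P'_i = P_i ⊕ C_i ⊕ C'_i.
P'1: 0xEE ⊕ 0x19 ⊕ 0x27 = 0xD0.
P'2: 0x0F ⊕ 0xB4 ⊕ 0xD8 = 0x63.
P'3: 0x9D ⊕ 0x62 ⊕ 0x05 = 0xFA.
P'4: 0x25 ⊕ 0xE6 ⊕ 0x11 = 0xD2.

P'1 = 0xD0, P'2 = 0x63, P'3 = 0xFA, P'4 = 0xD2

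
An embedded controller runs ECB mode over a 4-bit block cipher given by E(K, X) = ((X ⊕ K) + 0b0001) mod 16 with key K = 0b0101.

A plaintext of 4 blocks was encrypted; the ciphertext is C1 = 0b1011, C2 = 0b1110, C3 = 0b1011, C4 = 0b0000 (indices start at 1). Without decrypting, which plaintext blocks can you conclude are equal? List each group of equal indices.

P1 = P3

ECB encrypts each block independently with the same key, so equal ciphertext blocks imply equal plaintext blocks.
C1 = C3 = 0b1011, so P1 = P3.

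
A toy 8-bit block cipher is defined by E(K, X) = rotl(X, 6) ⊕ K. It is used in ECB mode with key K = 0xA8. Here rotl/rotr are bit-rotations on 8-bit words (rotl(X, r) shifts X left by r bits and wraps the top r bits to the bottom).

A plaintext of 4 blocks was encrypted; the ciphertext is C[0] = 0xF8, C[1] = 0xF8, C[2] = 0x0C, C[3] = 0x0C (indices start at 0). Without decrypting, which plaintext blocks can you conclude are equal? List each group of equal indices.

ECB encrypts each block independently with the same key, so equal ciphertext blocks imply equal plaintext blocks.
C[0] = C[1] = 0xF8, so P[0] = P[1].
C[2] = C[3] = 0x0C, so P[2] = P[3].

P[0] = P[1]; P[2] = P[3]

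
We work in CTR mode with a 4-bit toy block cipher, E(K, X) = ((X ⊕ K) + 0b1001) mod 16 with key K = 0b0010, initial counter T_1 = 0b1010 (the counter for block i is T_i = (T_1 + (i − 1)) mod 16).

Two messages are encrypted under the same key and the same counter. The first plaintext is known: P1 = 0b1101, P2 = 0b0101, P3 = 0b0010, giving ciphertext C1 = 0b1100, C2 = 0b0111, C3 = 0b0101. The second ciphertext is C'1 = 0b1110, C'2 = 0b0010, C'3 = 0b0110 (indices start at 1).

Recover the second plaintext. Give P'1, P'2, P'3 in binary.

P'1 = 0b1111, P'2 = 0b0000, P'3 = 0b0001

In CTR with a reused counter, both messages share the same keystream S_i, so C_i ⊕ C'_i = P_i ⊕ P'_i and thus P'_i = P_i ⊕ C_i ⊕ C'_i.
P'1: 0b1101 ⊕ 0b1100 ⊕ 0b1110 = 0b1111.
P'2: 0b0101 ⊕ 0b0111 ⊕ 0b0010 = 0b0000.
P'3: 0b0010 ⊕ 0b0101 ⊕ 0b0110 = 0b0001.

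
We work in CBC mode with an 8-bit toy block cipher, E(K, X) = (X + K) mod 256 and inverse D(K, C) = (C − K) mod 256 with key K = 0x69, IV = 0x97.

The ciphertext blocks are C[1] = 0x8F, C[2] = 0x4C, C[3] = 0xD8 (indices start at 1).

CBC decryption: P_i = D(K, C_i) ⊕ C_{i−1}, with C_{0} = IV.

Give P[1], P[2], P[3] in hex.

P[1]: D(K, 0x8F) = 0x26; 0x26 ⊕ 0x97 = 0xB1.
P[2]: D(K, 0x4C) = 0xE3; 0xE3 ⊕ 0x8F = 0x6C.
P[3]: D(K, 0xD8) = 0x6F; 0x6F ⊕ 0x4C = 0x23.

P[1] = 0xB1, P[2] = 0x6C, P[3] = 0x23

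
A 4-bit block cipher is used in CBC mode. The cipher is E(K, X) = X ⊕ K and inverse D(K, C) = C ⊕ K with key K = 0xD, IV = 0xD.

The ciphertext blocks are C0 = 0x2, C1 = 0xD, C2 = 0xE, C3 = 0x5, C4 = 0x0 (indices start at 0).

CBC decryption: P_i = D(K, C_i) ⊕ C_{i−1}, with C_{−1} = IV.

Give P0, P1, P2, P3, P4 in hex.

P0 = 0x2, P1 = 0x2, P2 = 0xE, P3 = 0x6, P4 = 0x8

P0: D(K, 0x2) = 0xF; 0xF ⊕ 0xD = 0x2.
P1: D(K, 0xD) = 0x0; 0x0 ⊕ 0x2 = 0x2.
P2: D(K, 0xE) = 0x3; 0x3 ⊕ 0xD = 0xE.
P3: D(K, 0x5) = 0x8; 0x8 ⊕ 0xE = 0x6.
P4: D(K, 0x0) = 0xD; 0xD ⊕ 0x5 = 0x8.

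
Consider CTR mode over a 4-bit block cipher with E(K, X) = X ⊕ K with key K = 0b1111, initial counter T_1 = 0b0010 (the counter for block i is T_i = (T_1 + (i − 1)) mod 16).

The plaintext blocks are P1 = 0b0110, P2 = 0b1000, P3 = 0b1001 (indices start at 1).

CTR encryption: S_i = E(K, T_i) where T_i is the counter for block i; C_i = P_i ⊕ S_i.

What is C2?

C1: T = 0b0010, S = E(K, T) = 0b1101; 0b0110 ⊕ 0b1101 = 0b1011.
C2: T = 0b0011, S = E(K, T) = 0b1100; 0b1000 ⊕ 0b1100 = 0b0100.

C2 = 0b0100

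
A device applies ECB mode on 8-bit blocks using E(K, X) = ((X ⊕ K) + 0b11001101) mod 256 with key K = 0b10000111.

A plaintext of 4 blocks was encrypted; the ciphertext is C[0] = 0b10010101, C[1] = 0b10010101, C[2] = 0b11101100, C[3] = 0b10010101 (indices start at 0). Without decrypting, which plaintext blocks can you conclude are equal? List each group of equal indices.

P[0] = P[1] = P[3]

ECB encrypts each block independently with the same key, so equal ciphertext blocks imply equal plaintext blocks.
C[0] = C[1] = C[3] = 0b10010101, so P[0] = P[1] = P[3].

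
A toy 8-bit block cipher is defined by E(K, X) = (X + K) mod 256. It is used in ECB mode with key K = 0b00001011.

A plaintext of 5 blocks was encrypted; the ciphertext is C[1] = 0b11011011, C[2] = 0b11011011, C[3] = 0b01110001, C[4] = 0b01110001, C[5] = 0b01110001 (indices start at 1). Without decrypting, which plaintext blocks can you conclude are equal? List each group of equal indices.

ECB encrypts each block independently with the same key, so equal ciphertext blocks imply equal plaintext blocks.
C[1] = C[2] = 0b11011011, so P[1] = P[2].
C[3] = C[4] = C[5] = 0b01110001, so P[3] = P[4] = P[5].

P[1] = P[2]; P[3] = P[4] = P[5]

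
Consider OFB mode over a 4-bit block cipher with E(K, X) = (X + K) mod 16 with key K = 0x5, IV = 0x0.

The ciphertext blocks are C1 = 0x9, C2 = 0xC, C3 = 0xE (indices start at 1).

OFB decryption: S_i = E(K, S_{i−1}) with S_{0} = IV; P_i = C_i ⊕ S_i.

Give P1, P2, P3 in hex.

P1 = 0xC, P2 = 0x6, P3 = 0x1

P1: S = E(K, 0x0) = 0x5; 0x9 ⊕ 0x5 = 0xC.
P2: S = E(K, 0x5) = 0xA; 0xC ⊕ 0xA = 0x6.
P3: S = E(K, 0xA) = 0xF; 0xE ⊕ 0xF = 0x1.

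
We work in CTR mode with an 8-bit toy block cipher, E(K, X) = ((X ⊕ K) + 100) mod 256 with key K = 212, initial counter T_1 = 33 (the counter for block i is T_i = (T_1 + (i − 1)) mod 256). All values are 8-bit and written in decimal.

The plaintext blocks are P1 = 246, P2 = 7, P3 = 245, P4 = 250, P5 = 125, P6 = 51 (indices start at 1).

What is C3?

CTR encryption: S_i = E(K, T_i) where T_i is the counter for block i; C_i = P_i ⊕ S_i.
C1: T = 33, S = E(K, T) = 89; 246 ⊕ 89 = 175.
C2: T = 34, S = E(K, T) = 90; 7 ⊕ 90 = 93.
C3: T = 35, S = E(K, T) = 91; 245 ⊕ 91 = 174.

C3 = 174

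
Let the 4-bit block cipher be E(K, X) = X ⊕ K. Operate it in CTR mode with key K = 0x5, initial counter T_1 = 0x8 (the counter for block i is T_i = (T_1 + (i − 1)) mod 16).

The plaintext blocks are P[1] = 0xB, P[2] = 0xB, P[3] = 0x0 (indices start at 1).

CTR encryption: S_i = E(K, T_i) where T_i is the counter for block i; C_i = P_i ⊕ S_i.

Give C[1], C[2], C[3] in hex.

C[1]: T = 0x8, S = E(K, T) = 0xD; 0xB ⊕ 0xD = 0x6.
C[2]: T = 0x9, S = E(K, T) = 0xC; 0xB ⊕ 0xC = 0x7.
C[3]: T = 0xA, S = E(K, T) = 0xF; 0x0 ⊕ 0xF = 0xF.

C[1] = 0x6, C[2] = 0x7, C[3] = 0xF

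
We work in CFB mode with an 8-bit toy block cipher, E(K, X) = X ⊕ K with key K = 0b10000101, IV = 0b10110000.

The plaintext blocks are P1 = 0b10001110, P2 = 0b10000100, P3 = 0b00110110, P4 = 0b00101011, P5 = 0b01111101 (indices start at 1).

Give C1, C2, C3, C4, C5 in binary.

CFB encryption: C_i = P_i ⊕ E(K, C_{i−1}), with C_{0} = IV.
C1: E(K, 0b10110000) = 0b00110101; 0b10001110 ⊕ 0b00110101 = 0b10111011.
C2: E(K, 0b10111011) = 0b00111110; 0b10000100 ⊕ 0b00111110 = 0b10111010.
C3: E(K, 0b10111010) = 0b00111111; 0b00110110 ⊕ 0b00111111 = 0b00001001.
C4: E(K, 0b00001001) = 0b10001100; 0b00101011 ⊕ 0b10001100 = 0b10100111.
C5: E(K, 0b10100111) = 0b00100010; 0b01111101 ⊕ 0b00100010 = 0b01011111.

C1 = 0b10111011, C2 = 0b10111010, C3 = 0b00001001, C4 = 0b10100111, C5 = 0b01011111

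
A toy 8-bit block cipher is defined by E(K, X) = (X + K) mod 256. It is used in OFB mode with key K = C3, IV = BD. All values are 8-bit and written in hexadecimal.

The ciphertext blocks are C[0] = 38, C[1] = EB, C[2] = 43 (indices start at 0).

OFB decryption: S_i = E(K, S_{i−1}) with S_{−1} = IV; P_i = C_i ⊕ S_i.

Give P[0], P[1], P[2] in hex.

P[0]: S = E(K, BD) = 80; 38 ⊕ 80 = B8.
P[1]: S = E(K, 80) = 43; EB ⊕ 43 = A8.
P[2]: S = E(K, 43) = 06; 43 ⊕ 06 = 45.

P[0] = B8, P[1] = A8, P[2] = 45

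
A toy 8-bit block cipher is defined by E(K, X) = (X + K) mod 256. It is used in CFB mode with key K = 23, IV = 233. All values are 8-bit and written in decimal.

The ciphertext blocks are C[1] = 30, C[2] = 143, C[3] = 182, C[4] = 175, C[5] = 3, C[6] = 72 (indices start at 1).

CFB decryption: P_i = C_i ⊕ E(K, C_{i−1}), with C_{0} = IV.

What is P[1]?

P[1] = 30

P[1]: E(K, 233) = 0; 30 ⊕ 0 = 30.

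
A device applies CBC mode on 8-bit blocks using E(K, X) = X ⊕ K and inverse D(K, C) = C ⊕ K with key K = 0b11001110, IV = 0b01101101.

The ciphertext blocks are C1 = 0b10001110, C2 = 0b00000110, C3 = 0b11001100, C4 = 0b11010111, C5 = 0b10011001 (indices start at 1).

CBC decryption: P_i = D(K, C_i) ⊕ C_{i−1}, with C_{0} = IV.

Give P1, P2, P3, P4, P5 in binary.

P1: D(K, 0b10001110) = 0b01000000; 0b01000000 ⊕ 0b01101101 = 0b00101101.
P2: D(K, 0b00000110) = 0b11001000; 0b11001000 ⊕ 0b10001110 = 0b01000110.
P3: D(K, 0b11001100) = 0b00000010; 0b00000010 ⊕ 0b00000110 = 0b00000100.
P4: D(K, 0b11010111) = 0b00011001; 0b00011001 ⊕ 0b11001100 = 0b11010101.
P5: D(K, 0b10011001) = 0b01010111; 0b01010111 ⊕ 0b11010111 = 0b10000000.

P1 = 0b00101101, P2 = 0b01000110, P3 = 0b00000100, P4 = 0b11010101, P5 = 0b10000000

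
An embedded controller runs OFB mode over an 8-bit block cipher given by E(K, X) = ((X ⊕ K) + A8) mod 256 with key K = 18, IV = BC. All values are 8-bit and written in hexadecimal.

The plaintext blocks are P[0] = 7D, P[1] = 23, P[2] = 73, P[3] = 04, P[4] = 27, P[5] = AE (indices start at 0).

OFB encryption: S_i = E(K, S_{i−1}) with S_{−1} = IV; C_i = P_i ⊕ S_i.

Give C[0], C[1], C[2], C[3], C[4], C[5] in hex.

C[0] = 31, C[1] = DF, C[2] = FF, C[3] = 38, C[4] = EB, C[5] = D2

C[0]: S = E(K, BC) = 4C; 7D ⊕ 4C = 31.
C[1]: S = E(K, 4C) = FC; 23 ⊕ FC = DF.
C[2]: S = E(K, FC) = 8C; 73 ⊕ 8C = FF.
C[3]: S = E(K, 8C) = 3C; 04 ⊕ 3C = 38.
C[4]: S = E(K, 3C) = CC; 27 ⊕ CC = EB.
C[5]: S = E(K, CC) = 7C; AE ⊕ 7C = D2.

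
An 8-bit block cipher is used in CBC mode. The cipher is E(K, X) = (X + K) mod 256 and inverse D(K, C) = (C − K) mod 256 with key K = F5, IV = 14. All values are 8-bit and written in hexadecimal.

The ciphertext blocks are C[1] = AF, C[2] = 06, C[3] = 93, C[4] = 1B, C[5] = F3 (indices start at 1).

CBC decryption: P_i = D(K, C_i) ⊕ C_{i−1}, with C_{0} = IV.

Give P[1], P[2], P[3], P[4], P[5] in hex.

P[1] = AE, P[2] = BE, P[3] = 98, P[4] = B5, P[5] = E5

P[1]: D(K, AF) = BA; BA ⊕ 14 = AE.
P[2]: D(K, 06) = 11; 11 ⊕ AF = BE.
P[3]: D(K, 93) = 9E; 9E ⊕ 06 = 98.
P[4]: D(K, 1B) = 26; 26 ⊕ 93 = B5.
P[5]: D(K, F3) = FE; FE ⊕ 1B = E5.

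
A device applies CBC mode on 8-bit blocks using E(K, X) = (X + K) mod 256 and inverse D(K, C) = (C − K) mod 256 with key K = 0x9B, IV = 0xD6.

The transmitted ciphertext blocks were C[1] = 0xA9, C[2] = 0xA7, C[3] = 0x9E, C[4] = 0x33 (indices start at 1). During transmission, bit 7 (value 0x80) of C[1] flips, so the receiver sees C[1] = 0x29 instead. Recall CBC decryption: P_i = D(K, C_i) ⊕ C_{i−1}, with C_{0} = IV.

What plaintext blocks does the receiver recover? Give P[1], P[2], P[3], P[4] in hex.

P[1] = 0x58, P[2] = 0x25, P[3] = 0xA4, P[4] = 0x06

Only C[1] changed, to 0x29. In CBC, a change in C_i garbles P_i and flips the same bit in P_{i+1}. Decrypting the received ciphertext:
P[1]: D(K, 0x29) = 0x8E; 0x8E ⊕ 0xD6 = 0x58.
P[2]: D(K, 0xA7) = 0x0C; 0x0C ⊕ 0x29 = 0x25.
P[3]: D(K, 0x9E) = 0x03; 0x03 ⊕ 0xA7 = 0xA4.
P[4]: D(K, 0x33) = 0x98; 0x98 ⊕ 0x9E = 0x06.
Blocks that differ from the original plaintext: P[1], P[2].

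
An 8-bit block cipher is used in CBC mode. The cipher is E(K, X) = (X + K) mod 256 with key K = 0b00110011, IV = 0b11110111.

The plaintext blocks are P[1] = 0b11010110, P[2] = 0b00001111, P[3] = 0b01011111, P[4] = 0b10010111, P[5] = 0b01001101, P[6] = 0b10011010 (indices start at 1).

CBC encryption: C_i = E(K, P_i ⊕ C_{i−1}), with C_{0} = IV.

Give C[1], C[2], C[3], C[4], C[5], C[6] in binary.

C[1] = 0b01010100, C[2] = 0b10001110, C[3] = 0b00000100, C[4] = 0b11000110, C[5] = 0b10111110, C[6] = 0b01010111

C[1]: P[1] ⊕ 0b11110111 = 0b00100001; E(K, 0b00100001) = 0b01010100.
C[2]: P[2] ⊕ 0b01010100 = 0b01011011; E(K, 0b01011011) = 0b10001110.
C[3]: P[3] ⊕ 0b10001110 = 0b11010001; E(K, 0b11010001) = 0b00000100.
C[4]: P[4] ⊕ 0b00000100 = 0b10010011; E(K, 0b10010011) = 0b11000110.
C[5]: P[5] ⊕ 0b11000110 = 0b10001011; E(K, 0b10001011) = 0b10111110.
C[6]: P[6] ⊕ 0b10111110 = 0b00100100; E(K, 0b00100100) = 0b01010111.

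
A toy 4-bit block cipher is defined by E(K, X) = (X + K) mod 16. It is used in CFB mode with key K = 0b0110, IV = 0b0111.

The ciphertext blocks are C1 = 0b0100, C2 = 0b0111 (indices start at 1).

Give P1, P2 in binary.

CFB decryption: P_i = C_i ⊕ E(K, C_{i−1}), with C_{0} = IV.
P1: E(K, 0b0111) = 0b1101; 0b0100 ⊕ 0b1101 = 0b1001.
P2: E(K, 0b0100) = 0b1010; 0b0111 ⊕ 0b1010 = 0b1101.

P1 = 0b1001, P2 = 0b1101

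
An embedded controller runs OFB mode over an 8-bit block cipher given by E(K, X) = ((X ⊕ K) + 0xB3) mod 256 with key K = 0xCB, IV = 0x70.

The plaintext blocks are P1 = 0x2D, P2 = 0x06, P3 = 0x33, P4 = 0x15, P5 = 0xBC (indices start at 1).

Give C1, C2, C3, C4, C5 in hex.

OFB encryption: S_i = E(K, S_{i−1}) with S_{0} = IV; C_i = P_i ⊕ S_i.
C1: S = E(K, 0x70) = 0x6E; 0x2D ⊕ 0x6E = 0x43.
C2: S = E(K, 0x6E) = 0x58; 0x06 ⊕ 0x58 = 0x5E.
C3: S = E(K, 0x58) = 0x46; 0x33 ⊕ 0x46 = 0x75.
C4: S = E(K, 0x46) = 0x40; 0x15 ⊕ 0x40 = 0x55.
C5: S = E(K, 0x40) = 0x3E; 0xBC ⊕ 0x3E = 0x82.

C1 = 0x43, C2 = 0x5E, C3 = 0x75, C4 = 0x55, C5 = 0x82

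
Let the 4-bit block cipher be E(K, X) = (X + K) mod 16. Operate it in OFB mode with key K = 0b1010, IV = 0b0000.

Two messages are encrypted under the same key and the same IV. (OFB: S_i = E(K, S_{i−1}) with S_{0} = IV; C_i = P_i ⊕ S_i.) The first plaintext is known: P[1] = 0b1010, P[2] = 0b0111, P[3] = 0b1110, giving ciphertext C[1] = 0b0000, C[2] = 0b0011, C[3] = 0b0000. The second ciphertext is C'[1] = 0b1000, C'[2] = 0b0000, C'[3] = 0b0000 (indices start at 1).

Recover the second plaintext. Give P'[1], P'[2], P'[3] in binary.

In OFB with a reused IV, both messages share the same keystream S_i, so C_i ⊕ C'_i = P_i ⊕ P'_i and thus P'_i = P_i ⊕ C_i ⊕ C'_i.
P'[1]: 0b1010 ⊕ 0b0000 ⊕ 0b1000 = 0b0010.
P'[2]: 0b0111 ⊕ 0b0011 ⊕ 0b0000 = 0b0100.
P'[3]: 0b1110 ⊕ 0b0000 ⊕ 0b0000 = 0b1110.

P'[1] = 0b0010, P'[2] = 0b0100, P'[3] = 0b1110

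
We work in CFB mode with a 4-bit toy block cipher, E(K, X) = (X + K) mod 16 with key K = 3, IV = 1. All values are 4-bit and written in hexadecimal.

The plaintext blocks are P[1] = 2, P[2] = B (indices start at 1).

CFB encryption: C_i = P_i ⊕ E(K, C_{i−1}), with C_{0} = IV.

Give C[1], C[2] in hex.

C[1]: E(K, 1) = 4; 2 ⊕ 4 = 6.
C[2]: E(K, 6) = 9; B ⊕ 9 = 2.

C[1] = 6, C[2] = 2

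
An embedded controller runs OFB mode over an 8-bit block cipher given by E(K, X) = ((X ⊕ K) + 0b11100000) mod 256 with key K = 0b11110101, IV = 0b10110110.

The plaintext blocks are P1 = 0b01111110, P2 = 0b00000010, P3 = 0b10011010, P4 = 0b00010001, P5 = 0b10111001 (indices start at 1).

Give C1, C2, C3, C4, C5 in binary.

C1 = 0b01011101, C2 = 0b10110100, C3 = 0b10111001, C4 = 0b10100111, C5 = 0b10011010

OFB encryption: S_i = E(K, S_{i−1}) with S_{0} = IV; C_i = P_i ⊕ S_i.
C1: S = E(K, 0b10110110) = 0b00100011; 0b01111110 ⊕ 0b00100011 = 0b01011101.
C2: S = E(K, 0b00100011) = 0b10110110; 0b00000010 ⊕ 0b10110110 = 0b10110100.
C3: S = E(K, 0b10110110) = 0b00100011; 0b10011010 ⊕ 0b00100011 = 0b10111001.
C4: S = E(K, 0b00100011) = 0b10110110; 0b00010001 ⊕ 0b10110110 = 0b10100111.
C5: S = E(K, 0b10110110) = 0b00100011; 0b10111001 ⊕ 0b00100011 = 0b10011010.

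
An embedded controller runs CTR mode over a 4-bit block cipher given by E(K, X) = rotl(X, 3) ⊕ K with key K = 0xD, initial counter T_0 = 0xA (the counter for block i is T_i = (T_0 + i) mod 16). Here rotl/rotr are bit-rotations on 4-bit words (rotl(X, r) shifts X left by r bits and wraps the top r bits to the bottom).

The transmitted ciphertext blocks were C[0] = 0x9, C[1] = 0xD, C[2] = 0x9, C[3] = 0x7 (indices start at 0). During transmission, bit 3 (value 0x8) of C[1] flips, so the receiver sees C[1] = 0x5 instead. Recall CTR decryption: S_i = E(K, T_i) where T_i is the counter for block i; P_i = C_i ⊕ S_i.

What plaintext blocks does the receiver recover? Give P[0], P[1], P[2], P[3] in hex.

P[0] = 0x1, P[1] = 0x5, P[2] = 0x2, P[3] = 0x4

Only C[1] changed, to 0x5. In CTR, a change in C_i flips the same bit in P_i only; the keystream is unaffected. Decrypting the received ciphertext:
P[0]: T = 0xA, S = E(K, T) = 0x8; 0x9 ⊕ 0x8 = 0x1.
P[1]: T = 0xB, S = E(K, T) = 0x0; 0x5 ⊕ 0x0 = 0x5.
P[2]: T = 0xC, S = E(K, T) = 0xB; 0x9 ⊕ 0xB = 0x2.
P[3]: T = 0xD, S = E(K, T) = 0x3; 0x7 ⊕ 0x3 = 0x4.
Blocks that differ from the original plaintext: P[1].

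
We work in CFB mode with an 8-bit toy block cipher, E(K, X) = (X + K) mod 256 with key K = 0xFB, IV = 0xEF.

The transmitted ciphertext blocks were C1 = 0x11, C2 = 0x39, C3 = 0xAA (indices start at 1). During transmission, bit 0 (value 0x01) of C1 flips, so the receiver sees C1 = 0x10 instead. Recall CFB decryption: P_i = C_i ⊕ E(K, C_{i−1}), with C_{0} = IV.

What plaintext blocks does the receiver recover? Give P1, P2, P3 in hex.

P1 = 0xFA, P2 = 0x32, P3 = 0x9E

Only C1 changed, to 0x10. In CFB, a change in C_i flips the same bit in P_i and garbles P_{i+1}. Decrypting the received ciphertext:
P1: E(K, 0xEF) = 0xEA; 0x10 ⊕ 0xEA = 0xFA.
P2: E(K, 0x10) = 0x0B; 0x39 ⊕ 0x0B = 0x32.
P3: E(K, 0x39) = 0x34; 0xAA ⊕ 0x34 = 0x9E.
Blocks that differ from the original plaintext: P1, P2.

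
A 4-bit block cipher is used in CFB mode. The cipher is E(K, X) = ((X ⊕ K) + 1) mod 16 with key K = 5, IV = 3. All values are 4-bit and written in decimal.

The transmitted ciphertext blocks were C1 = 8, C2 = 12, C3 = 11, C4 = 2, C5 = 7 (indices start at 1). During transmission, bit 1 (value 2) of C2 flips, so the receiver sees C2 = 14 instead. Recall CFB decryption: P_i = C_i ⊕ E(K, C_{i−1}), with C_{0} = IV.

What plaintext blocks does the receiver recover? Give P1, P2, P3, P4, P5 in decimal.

P1 = 15, P2 = 0, P3 = 7, P4 = 13, P5 = 15

Only C2 changed, to 14. In CFB, a change in C_i flips the same bit in P_i and garbles P_{i+1}. Decrypting the received ciphertext:
P1: E(K, 3) = 7; 8 ⊕ 7 = 15.
P2: E(K, 8) = 14; 14 ⊕ 14 = 0.
P3: E(K, 14) = 12; 11 ⊕ 12 = 7.
P4: E(K, 11) = 15; 2 ⊕ 15 = 13.
P5: E(K, 2) = 8; 7 ⊕ 8 = 15.
Blocks that differ from the original plaintext: P2, P3.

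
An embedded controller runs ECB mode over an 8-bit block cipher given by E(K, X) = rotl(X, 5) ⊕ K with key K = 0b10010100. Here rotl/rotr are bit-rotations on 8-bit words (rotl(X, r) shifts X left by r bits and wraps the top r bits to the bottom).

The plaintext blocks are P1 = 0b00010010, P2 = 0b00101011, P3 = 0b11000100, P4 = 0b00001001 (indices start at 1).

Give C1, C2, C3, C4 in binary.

ECB encryption: C_i = E(K, P_i).
C1: E(K, 0b00010010) = 0b11010110.
C2: E(K, 0b00101011) = 0b11110001.
C3: E(K, 0b11000100) = 0b00001100.
C4: E(K, 0b00001001) = 0b10110101.

C1 = 0b11010110, C2 = 0b11110001, C3 = 0b00001100, C4 = 0b10110101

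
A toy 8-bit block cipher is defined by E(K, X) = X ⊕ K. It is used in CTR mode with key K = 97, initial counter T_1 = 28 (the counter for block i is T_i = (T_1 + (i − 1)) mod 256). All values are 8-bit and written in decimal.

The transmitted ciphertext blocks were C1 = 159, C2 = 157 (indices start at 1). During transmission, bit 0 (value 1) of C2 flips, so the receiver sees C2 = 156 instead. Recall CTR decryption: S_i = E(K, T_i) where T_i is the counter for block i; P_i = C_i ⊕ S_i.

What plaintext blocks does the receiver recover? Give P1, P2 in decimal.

P1 = 226, P2 = 224

Only C2 changed, to 156. In CTR, a change in C_i flips the same bit in P_i only; the keystream is unaffected. Decrypting the received ciphertext:
P1: T = 28, S = E(K, T) = 125; 159 ⊕ 125 = 226.
P2: T = 29, S = E(K, T) = 124; 156 ⊕ 124 = 224.
Blocks that differ from the original plaintext: P2.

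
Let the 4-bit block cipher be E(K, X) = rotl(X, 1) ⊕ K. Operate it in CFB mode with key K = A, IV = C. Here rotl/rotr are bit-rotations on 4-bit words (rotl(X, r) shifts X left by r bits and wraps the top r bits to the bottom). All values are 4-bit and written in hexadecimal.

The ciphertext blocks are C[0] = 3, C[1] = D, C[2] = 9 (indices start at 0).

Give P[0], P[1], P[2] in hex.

CFB decryption: P_i = C_i ⊕ E(K, C_{i−1}), with C_{−1} = IV.
P[0]: E(K, C) = 3; 3 ⊕ 3 = 0.
P[1]: E(K, 3) = C; D ⊕ C = 1.
P[2]: E(K, D) = 1; 9 ⊕ 1 = 8.

P[0] = 0, P[1] = 1, P[2] = 8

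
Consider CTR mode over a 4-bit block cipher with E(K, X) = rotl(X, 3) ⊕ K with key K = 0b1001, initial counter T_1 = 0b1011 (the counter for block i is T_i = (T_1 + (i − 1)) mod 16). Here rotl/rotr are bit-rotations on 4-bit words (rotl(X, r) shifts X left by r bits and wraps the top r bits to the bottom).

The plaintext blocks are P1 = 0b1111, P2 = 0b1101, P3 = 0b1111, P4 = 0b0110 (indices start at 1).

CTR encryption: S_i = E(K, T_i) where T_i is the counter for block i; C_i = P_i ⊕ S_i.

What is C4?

C1: T = 0b1011, S = E(K, T) = 0b0100; 0b1111 ⊕ 0b0100 = 0b1011.
C2: T = 0b1100, S = E(K, T) = 0b1111; 0b1101 ⊕ 0b1111 = 0b0010.
C3: T = 0b1101, S = E(K, T) = 0b0111; 0b1111 ⊕ 0b0111 = 0b1000.
C4: T = 0b1110, S = E(K, T) = 0b1110; 0b0110 ⊕ 0b1110 = 0b1000.

C4 = 0b1000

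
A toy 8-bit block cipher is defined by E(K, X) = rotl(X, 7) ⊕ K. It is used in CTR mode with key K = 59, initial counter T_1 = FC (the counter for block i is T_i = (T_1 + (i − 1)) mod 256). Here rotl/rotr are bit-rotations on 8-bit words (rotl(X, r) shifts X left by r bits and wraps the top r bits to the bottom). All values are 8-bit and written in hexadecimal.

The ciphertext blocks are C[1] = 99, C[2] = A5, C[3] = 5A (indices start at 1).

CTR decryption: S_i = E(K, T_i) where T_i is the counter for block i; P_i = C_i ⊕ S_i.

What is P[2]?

P[2]: T = FD, S = E(K, T) = A7; A5 ⊕ A7 = 02.

P[2] = 02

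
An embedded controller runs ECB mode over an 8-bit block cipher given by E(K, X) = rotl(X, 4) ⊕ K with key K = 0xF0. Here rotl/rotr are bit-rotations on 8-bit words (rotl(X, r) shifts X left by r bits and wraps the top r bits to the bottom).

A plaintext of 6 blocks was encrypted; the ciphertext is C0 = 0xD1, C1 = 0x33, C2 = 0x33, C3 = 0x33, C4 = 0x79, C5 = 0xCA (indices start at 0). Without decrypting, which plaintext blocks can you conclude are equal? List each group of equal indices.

ECB encrypts each block independently with the same key, so equal ciphertext blocks imply equal plaintext blocks.
C1 = C2 = C3 = 0x33, so P1 = P2 = P3.

P1 = P2 = P3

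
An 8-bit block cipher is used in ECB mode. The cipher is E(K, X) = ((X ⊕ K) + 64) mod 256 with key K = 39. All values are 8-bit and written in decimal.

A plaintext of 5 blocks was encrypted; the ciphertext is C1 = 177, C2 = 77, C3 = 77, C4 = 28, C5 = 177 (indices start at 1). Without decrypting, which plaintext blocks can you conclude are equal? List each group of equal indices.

P1 = P5; P2 = P3

ECB encrypts each block independently with the same key, so equal ciphertext blocks imply equal plaintext blocks.
C1 = C5 = 177, so P1 = P5.
C2 = C3 = 77, so P2 = P3.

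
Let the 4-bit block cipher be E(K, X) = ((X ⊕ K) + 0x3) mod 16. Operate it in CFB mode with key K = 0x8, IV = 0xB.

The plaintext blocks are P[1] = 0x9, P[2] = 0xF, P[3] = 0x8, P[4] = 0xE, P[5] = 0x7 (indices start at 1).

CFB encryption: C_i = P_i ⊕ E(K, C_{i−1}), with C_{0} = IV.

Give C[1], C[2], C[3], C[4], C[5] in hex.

C[1]: E(K, 0xB) = 0x6; 0x9 ⊕ 0x6 = 0xF.
C[2]: E(K, 0xF) = 0xA; 0xF ⊕ 0xA = 0x5.
C[3]: E(K, 0x5) = 0x0; 0x8 ⊕ 0x0 = 0x8.
C[4]: E(K, 0x8) = 0x3; 0xE ⊕ 0x3 = 0xD.
C[5]: E(K, 0xD) = 0x8; 0x7 ⊕ 0x8 = 0xF.

C[1] = 0xF, C[2] = 0x5, C[3] = 0x8, C[4] = 0xD, C[5] = 0xF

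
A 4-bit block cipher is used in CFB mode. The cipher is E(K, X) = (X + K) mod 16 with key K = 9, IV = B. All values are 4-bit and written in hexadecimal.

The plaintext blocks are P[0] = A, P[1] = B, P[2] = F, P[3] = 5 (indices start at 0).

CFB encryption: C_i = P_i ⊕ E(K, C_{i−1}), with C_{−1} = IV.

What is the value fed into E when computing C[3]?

A

C[0]: E(K, B) = 4; A ⊕ 4 = E.
C[1]: E(K, E) = 7; B ⊕ 7 = C.
C[2]: E(K, C) = 5; F ⊕ 5 = A.
C[3]: E(K, A) = 3; 5 ⊕ 3 = 6.
So the input to E for block [3] is A.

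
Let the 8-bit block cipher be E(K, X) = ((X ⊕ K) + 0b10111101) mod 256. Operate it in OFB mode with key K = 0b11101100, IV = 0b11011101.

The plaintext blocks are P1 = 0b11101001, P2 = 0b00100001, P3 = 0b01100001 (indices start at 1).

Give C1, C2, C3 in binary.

OFB encryption: S_i = E(K, S_{i−1}) with S_{0} = IV; C_i = P_i ⊕ S_i.
C1: S = E(K, 0b11011101) = 0b11101110; 0b11101001 ⊕ 0b11101110 = 0b00000111.
C2: S = E(K, 0b11101110) = 0b10111111; 0b00100001 ⊕ 0b10111111 = 0b10011110.
C3: S = E(K, 0b10111111) = 0b00010000; 0b01100001 ⊕ 0b00010000 = 0b01110001.

C1 = 0b00000111, C2 = 0b10011110, C3 = 0b01110001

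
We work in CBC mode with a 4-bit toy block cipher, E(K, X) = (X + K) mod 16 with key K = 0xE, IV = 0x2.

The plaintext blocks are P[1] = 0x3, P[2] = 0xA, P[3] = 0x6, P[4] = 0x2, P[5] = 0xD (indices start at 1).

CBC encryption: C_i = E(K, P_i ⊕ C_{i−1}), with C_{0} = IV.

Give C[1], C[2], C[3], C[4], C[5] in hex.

C[1] = 0xF, C[2] = 0x3, C[3] = 0x3, C[4] = 0xF, C[5] = 0x0

C[1]: P[1] ⊕ 0x2 = 0x1; E(K, 0x1) = 0xF.
C[2]: P[2] ⊕ 0xF = 0x5; E(K, 0x5) = 0x3.
C[3]: P[3] ⊕ 0x3 = 0x5; E(K, 0x5) = 0x3.
C[4]: P[4] ⊕ 0x3 = 0x1; E(K, 0x1) = 0xF.
C[5]: P[5] ⊕ 0xF = 0x2; E(K, 0x2) = 0x0.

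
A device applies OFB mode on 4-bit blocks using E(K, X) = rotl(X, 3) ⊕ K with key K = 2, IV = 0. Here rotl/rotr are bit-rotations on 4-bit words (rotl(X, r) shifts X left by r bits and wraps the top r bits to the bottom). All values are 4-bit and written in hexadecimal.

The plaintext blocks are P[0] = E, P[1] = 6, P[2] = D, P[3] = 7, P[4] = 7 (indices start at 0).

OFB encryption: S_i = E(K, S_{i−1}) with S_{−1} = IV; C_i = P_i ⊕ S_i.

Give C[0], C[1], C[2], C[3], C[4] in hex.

C[0] = C, C[1] = 5, C[2] = 6, C[3] = 8, C[4] = A

C[0]: S = E(K, 0) = 2; E ⊕ 2 = C.
C[1]: S = E(K, 2) = 3; 6 ⊕ 3 = 5.
C[2]: S = E(K, 3) = B; D ⊕ B = 6.
C[3]: S = E(K, B) = F; 7 ⊕ F = 8.
C[4]: S = E(K, F) = D; 7 ⊕ D = A.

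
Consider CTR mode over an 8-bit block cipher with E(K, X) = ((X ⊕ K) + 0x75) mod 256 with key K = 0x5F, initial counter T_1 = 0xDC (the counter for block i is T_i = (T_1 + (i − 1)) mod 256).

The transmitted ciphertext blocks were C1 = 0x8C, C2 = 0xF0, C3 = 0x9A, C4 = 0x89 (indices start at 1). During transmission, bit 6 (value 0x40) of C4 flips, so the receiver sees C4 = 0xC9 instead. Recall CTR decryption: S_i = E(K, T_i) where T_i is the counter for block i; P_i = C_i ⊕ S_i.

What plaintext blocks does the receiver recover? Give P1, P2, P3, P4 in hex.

P1 = 0x74, P2 = 0x07, P3 = 0x6C, P4 = 0x3C

Only C4 changed, to 0xC9. In CTR, a change in C_i flips the same bit in P_i only; the keystream is unaffected. Decrypting the received ciphertext:
P1: T = 0xDC, S = E(K, T) = 0xF8; 0x8C ⊕ 0xF8 = 0x74.
P2: T = 0xDD, S = E(K, T) = 0xF7; 0xF0 ⊕ 0xF7 = 0x07.
P3: T = 0xDE, S = E(K, T) = 0xF6; 0x9A ⊕ 0xF6 = 0x6C.
P4: T = 0xDF, S = E(K, T) = 0xF5; 0xC9 ⊕ 0xF5 = 0x3C.
Blocks that differ from the original plaintext: P4.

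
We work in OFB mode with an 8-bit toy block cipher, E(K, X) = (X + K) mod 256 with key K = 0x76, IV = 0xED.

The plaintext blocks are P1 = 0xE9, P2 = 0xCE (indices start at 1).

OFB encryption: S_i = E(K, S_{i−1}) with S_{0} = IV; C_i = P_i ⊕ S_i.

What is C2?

C2 = 0x17

C1: S = E(K, 0xED) = 0x63; 0xE9 ⊕ 0x63 = 0x8A.
C2: S = E(K, 0x63) = 0xD9; 0xCE ⊕ 0xD9 = 0x17.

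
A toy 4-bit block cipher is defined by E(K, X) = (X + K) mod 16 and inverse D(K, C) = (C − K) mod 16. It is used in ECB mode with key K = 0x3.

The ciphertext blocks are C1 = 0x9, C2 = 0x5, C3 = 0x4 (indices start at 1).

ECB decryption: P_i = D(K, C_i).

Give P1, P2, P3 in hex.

P1: D(K, 0x9) = 0x6.
P2: D(K, 0x5) = 0x2.
P3: D(K, 0x4) = 0x1.

P1 = 0x6, P2 = 0x2, P3 = 0x1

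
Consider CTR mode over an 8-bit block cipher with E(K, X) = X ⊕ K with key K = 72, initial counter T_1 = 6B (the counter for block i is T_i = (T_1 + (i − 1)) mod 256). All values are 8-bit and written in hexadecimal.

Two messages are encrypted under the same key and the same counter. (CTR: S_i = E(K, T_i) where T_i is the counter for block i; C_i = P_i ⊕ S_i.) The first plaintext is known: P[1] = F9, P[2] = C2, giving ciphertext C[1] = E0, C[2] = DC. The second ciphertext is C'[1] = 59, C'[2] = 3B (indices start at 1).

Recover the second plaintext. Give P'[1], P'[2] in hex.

In CTR with a reused counter, both messages share the same keystream S_i, so C_i ⊕ C'_i = P_i ⊕ P'_i and thus P'_i = P_i ⊕ C_i ⊕ C'_i.
P'[1]: F9 ⊕ E0 ⊕ 59 = 40.
P'[2]: C2 ⊕ DC ⊕ 3B = 25.

P'[1] = 40, P'[2] = 25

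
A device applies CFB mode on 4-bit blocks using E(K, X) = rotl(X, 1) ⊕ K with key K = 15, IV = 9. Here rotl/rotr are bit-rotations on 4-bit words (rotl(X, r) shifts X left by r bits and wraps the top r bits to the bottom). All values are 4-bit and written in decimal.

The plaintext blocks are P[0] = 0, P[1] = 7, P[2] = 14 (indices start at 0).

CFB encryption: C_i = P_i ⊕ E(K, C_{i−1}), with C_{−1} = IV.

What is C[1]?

C[0]: E(K, 9) = 12; 0 ⊕ 12 = 12.
C[1]: E(K, 12) = 6; 7 ⊕ 6 = 1.

C[1] = 1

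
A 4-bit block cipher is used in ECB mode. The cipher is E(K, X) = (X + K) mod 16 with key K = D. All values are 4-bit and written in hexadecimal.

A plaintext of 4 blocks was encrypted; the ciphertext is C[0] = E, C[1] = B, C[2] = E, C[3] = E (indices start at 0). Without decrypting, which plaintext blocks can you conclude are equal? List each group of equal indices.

P[0] = P[2] = P[3]

ECB encrypts each block independently with the same key, so equal ciphertext blocks imply equal plaintext blocks.
C[0] = C[2] = C[3] = E, so P[0] = P[2] = P[3].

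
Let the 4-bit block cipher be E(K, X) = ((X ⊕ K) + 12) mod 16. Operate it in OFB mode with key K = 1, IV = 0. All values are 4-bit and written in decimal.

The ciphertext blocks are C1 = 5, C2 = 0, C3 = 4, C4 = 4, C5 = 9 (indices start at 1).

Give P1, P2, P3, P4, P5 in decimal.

OFB decryption: S_i = E(K, S_{i−1}) with S_{0} = IV; P_i = C_i ⊕ S_i.
P1: S = E(K, 0) = 13; 5 ⊕ 13 = 8.
P2: S = E(K, 13) = 8; 0 ⊕ 8 = 8.
P3: S = E(K, 8) = 5; 4 ⊕ 5 = 1.
P4: S = E(K, 5) = 0; 4 ⊕ 0 = 4.
P5: S = E(K, 0) = 13; 9 ⊕ 13 = 4.

P1 = 8, P2 = 8, P3 = 1, P4 = 4, P5 = 4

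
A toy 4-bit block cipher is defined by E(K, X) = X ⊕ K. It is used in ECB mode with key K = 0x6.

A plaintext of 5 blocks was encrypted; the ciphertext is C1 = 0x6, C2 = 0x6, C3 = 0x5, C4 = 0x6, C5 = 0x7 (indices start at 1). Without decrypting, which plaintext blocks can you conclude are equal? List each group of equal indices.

P1 = P2 = P4

ECB encrypts each block independently with the same key, so equal ciphertext blocks imply equal plaintext blocks.
C1 = C2 = C4 = 0x6, so P1 = P2 = P4.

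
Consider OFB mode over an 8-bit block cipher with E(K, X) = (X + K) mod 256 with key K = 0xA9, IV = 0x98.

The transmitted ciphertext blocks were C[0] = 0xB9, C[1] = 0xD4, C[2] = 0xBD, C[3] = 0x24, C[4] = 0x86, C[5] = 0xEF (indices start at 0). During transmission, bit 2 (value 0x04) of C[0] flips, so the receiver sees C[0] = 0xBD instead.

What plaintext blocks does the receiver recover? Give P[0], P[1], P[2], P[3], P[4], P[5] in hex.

P[0] = 0xFC, P[1] = 0x3E, P[2] = 0x2E, P[3] = 0x18, P[4] = 0x63, P[5] = 0x61

OFB decryption: S_i = E(K, S_{i−1}) with S_{−1} = IV; P_i = C_i ⊕ S_i.
Only C[0] changed, to 0xBD. In OFB, a change in C_i flips the same bit in P_i only; the keystream is unaffected. Decrypting the received ciphertext:
P[0]: S = E(K, 0x98) = 0x41; 0xBD ⊕ 0x41 = 0xFC.
P[1]: S = E(K, 0x41) = 0xEA; 0xD4 ⊕ 0xEA = 0x3E.
P[2]: S = E(K, 0xEA) = 0x93; 0xBD ⊕ 0x93 = 0x2E.
P[3]: S = E(K, 0x93) = 0x3C; 0x24 ⊕ 0x3C = 0x18.
P[4]: S = E(K, 0x3C) = 0xE5; 0x86 ⊕ 0xE5 = 0x63.
P[5]: S = E(K, 0xE5) = 0x8E; 0xEF ⊕ 0x8E = 0x61.
Blocks that differ from the original plaintext: P[0].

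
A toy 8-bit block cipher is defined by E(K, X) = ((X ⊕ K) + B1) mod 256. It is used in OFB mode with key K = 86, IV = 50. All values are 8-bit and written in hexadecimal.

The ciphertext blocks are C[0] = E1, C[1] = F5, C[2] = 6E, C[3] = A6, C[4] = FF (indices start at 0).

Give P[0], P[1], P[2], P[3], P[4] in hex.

OFB decryption: S_i = E(K, S_{i−1}) with S_{−1} = IV; P_i = C_i ⊕ S_i.
P[0]: S = E(K, 50) = 87; E1 ⊕ 87 = 66.
P[1]: S = E(K, 87) = B2; F5 ⊕ B2 = 47.
P[2]: S = E(K, B2) = E5; 6E ⊕ E5 = 8B.
P[3]: S = E(K, E5) = 14; A6 ⊕ 14 = B2.
P[4]: S = E(K, 14) = 43; FF ⊕ 43 = BC.

P[0] = 66, P[1] = 47, P[2] = 8B, P[3] = B2, P[4] = BC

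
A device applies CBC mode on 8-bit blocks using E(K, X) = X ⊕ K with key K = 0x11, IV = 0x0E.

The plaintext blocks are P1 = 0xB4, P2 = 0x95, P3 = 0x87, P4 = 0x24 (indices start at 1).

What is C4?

C4 = 0x8C

CBC encryption: C_i = E(K, P_i ⊕ C_{i−1}), with C_{0} = IV.
C1: P1 ⊕ 0x0E = 0xBA; E(K, 0xBA) = 0xAB.
C2: P2 ⊕ 0xAB = 0x3E; E(K, 0x3E) = 0x2F.
C3: P3 ⊕ 0x2F = 0xA8; E(K, 0xA8) = 0xB9.
C4: P4 ⊕ 0xB9 = 0x9D; E(K, 0x9D) = 0x8C.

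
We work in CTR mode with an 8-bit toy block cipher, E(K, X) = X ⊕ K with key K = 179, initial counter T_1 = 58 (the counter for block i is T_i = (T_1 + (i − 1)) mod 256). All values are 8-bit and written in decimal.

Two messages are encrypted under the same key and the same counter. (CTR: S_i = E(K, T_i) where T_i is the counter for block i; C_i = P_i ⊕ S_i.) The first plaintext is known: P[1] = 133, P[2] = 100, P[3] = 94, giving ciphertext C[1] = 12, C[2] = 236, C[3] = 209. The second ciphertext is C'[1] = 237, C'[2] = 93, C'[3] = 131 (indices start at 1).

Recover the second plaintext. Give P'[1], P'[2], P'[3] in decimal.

P'[1] = 100, P'[2] = 213, P'[3] = 12

In CTR with a reused counter, both messages share the same keystream S_i, so C_i ⊕ C'_i = P_i ⊕ P'_i and thus P'_i = P_i ⊕ C_i ⊕ C'_i.
P'[1]: 133 ⊕ 12 ⊕ 237 = 100.
P'[2]: 100 ⊕ 236 ⊕ 93 = 213.
P'[3]: 94 ⊕ 209 ⊕ 131 = 12.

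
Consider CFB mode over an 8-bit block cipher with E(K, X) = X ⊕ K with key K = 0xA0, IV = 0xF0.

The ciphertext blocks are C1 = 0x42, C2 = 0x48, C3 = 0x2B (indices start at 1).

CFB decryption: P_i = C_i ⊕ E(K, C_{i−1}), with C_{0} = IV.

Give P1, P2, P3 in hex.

P1: E(K, 0xF0) = 0x50; 0x42 ⊕ 0x50 = 0x12.
P2: E(K, 0x42) = 0xE2; 0x48 ⊕ 0xE2 = 0xAA.
P3: E(K, 0x48) = 0xE8; 0x2B ⊕ 0xE8 = 0xC3.

P1 = 0x12, P2 = 0xAA, P3 = 0xC3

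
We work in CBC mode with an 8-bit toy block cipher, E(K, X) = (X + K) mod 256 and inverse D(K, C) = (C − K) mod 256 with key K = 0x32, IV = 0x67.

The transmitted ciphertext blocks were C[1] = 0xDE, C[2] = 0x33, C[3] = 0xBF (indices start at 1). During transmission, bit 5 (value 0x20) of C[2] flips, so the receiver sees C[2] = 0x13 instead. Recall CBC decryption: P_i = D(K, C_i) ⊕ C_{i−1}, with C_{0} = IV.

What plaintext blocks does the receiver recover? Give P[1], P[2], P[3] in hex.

P[1] = 0xCB, P[2] = 0x3F, P[3] = 0x9E

Only C[2] changed, to 0x13. In CBC, a change in C_i garbles P_i and flips the same bit in P_{i+1}. Decrypting the received ciphertext:
P[1]: D(K, 0xDE) = 0xAC; 0xAC ⊕ 0x67 = 0xCB.
P[2]: D(K, 0x13) = 0xE1; 0xE1 ⊕ 0xDE = 0x3F.
P[3]: D(K, 0xBF) = 0x8D; 0x8D ⊕ 0x13 = 0x9E.
Blocks that differ from the original plaintext: P[2], P[3].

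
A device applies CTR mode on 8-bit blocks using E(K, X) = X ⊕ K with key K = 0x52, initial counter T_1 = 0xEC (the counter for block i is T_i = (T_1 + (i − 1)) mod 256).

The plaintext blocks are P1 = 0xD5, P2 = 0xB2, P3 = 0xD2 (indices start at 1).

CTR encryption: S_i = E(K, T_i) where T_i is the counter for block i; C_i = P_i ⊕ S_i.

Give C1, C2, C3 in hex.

C1: T = 0xEC, S = E(K, T) = 0xBE; 0xD5 ⊕ 0xBE = 0x6B.
C2: T = 0xED, S = E(K, T) = 0xBF; 0xB2 ⊕ 0xBF = 0x0D.
C3: T = 0xEE, S = E(K, T) = 0xBC; 0xD2 ⊕ 0xBC = 0x6E.

C1 = 0x6B, C2 = 0x0D, C3 = 0x6E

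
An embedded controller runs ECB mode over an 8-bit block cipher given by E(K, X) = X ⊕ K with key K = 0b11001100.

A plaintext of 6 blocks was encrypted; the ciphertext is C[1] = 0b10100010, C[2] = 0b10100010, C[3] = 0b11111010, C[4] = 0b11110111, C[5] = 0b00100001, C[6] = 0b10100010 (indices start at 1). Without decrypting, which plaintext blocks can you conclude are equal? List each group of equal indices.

P[1] = P[2] = P[6]

ECB encrypts each block independently with the same key, so equal ciphertext blocks imply equal plaintext blocks.
C[1] = C[2] = C[6] = 0b10100010, so P[1] = P[2] = P[6].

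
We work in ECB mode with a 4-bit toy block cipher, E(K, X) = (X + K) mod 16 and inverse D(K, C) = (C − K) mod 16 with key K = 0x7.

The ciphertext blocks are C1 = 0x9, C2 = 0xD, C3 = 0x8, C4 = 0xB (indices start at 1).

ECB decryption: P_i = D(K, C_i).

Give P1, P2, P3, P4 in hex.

P1: D(K, 0x9) = 0x2.
P2: D(K, 0xD) = 0x6.
P3: D(K, 0x8) = 0x1.
P4: D(K, 0xB) = 0x4.

P1 = 0x2, P2 = 0x6, P3 = 0x1, P4 = 0x4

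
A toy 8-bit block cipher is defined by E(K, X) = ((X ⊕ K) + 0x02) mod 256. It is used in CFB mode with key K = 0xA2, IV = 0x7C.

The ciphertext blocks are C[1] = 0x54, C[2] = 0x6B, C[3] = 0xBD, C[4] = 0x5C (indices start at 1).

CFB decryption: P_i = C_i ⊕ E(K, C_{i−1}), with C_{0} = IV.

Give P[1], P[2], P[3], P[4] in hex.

P[1]: E(K, 0x7C) = 0xE0; 0x54 ⊕ 0xE0 = 0xB4.
P[2]: E(K, 0x54) = 0xF8; 0x6B ⊕ 0xF8 = 0x93.
P[3]: E(K, 0x6B) = 0xCB; 0xBD ⊕ 0xCB = 0x76.
P[4]: E(K, 0xBD) = 0x21; 0x5C ⊕ 0x21 = 0x7D.

P[1] = 0xB4, P[2] = 0x93, P[3] = 0x76, P[4] = 0x7D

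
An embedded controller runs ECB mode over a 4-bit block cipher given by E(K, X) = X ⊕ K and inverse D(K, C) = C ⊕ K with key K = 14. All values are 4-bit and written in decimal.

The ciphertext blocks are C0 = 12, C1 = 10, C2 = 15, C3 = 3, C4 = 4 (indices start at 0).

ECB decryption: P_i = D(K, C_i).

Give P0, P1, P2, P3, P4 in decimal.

P0 = 2, P1 = 4, P2 = 1, P3 = 13, P4 = 10

P0: D(K, 12) = 2.
P1: D(K, 10) = 4.
P2: D(K, 15) = 1.
P3: D(K, 3) = 13.
P4: D(K, 4) = 10.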